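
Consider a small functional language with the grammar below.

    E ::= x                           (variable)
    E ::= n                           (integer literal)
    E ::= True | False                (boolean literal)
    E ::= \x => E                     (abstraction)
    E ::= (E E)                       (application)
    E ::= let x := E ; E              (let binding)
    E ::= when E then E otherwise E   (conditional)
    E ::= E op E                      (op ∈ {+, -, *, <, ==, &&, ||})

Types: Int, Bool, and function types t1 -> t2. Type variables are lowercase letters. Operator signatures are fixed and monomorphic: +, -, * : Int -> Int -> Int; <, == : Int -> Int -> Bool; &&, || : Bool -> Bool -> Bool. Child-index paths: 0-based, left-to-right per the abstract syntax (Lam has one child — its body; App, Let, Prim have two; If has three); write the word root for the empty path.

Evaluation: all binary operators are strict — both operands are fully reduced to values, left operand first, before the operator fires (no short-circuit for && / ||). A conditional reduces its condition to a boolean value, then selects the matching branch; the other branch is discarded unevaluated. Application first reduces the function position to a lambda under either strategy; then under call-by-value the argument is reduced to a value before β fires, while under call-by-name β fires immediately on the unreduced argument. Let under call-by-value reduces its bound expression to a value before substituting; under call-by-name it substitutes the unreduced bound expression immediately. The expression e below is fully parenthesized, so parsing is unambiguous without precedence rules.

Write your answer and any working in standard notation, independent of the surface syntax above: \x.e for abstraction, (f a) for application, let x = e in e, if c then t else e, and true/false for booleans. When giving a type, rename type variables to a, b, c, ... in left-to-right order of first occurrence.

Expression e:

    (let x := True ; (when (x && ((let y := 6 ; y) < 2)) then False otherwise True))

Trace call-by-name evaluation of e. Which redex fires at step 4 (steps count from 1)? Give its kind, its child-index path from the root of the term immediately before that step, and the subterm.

Working:
step 0: (let x = true in (if (x && ((let y = 6 in y) < 2)) then false else true))
step 1: [let@root] (if (true && ((let y = 6 in y) < 2)) then false else true)
step 2: [let@0.1.0] (if (true && (6 < 2)) then false else true)
step 3: [delta@0.1] (if (true && false) then false else true)
step 4: [delta@0] (if false then false else true)

Answer: delta at 0 : (true && false)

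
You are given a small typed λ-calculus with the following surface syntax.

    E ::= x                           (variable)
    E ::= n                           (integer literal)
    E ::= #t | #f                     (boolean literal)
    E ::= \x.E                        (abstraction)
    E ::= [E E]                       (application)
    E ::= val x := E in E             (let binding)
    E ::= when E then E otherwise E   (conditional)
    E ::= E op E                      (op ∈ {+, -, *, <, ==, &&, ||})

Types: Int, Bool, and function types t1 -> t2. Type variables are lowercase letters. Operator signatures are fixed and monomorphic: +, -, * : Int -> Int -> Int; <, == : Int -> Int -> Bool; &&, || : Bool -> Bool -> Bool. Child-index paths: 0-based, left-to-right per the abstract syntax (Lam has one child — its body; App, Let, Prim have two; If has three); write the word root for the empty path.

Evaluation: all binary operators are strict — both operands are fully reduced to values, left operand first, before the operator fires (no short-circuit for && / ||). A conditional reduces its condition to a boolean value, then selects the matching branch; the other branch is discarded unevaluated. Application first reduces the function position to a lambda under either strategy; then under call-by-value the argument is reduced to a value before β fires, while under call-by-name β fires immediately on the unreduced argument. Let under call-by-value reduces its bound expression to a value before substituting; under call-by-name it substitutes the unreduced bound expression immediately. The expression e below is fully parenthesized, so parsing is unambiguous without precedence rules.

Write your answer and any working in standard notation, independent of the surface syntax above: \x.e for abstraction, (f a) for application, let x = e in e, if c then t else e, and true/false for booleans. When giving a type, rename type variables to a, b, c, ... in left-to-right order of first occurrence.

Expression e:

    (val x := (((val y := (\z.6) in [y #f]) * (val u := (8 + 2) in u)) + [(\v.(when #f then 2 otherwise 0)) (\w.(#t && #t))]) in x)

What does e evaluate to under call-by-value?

Answer: 60

Trace:
step 0: (let x = (((let y = (\z.6) in (y false)) * (let u = (8 + 2) in u)) + ((\v.(if false then 2 else 0)) (\w.(true && true)))) in x)
step 1: [let@0.0.0] (let x = ((((\z.6) false) * (let u = (8 + 2) in u)) + ((\v.(if false then 2 else 0)) (\w.(true && true)))) in x)
step 2: [beta@0.0.0] (let x = ((6 * (let u = (8 + 2) in u)) + ((\v.(if false then 2 else 0)) (\w.(true && true)))) in x)
step 3: [delta@0.0.1.0] (let x = ((6 * (let u = 10 in u)) + ((\v.(if false then 2 else 0)) (\w.(true && true)))) in x)
step 4: [let@0.0.1] (let x = ((6 * 10) + ((\v.(if false then 2 else 0)) (\w.(true && true)))) in x)
step 5: [delta@0.0] (let x = (60 + ((\v.(if false then 2 else 0)) (\w.(true && true)))) in x)
step 6: [beta@0.1] (let x = (60 + (if false then 2 else 0)) in x)
step 7: [if@0.1] (let x = (60 + 0) in x)
step 8: [delta@0] (let x = 60 in x)
step 9: [let@root] 60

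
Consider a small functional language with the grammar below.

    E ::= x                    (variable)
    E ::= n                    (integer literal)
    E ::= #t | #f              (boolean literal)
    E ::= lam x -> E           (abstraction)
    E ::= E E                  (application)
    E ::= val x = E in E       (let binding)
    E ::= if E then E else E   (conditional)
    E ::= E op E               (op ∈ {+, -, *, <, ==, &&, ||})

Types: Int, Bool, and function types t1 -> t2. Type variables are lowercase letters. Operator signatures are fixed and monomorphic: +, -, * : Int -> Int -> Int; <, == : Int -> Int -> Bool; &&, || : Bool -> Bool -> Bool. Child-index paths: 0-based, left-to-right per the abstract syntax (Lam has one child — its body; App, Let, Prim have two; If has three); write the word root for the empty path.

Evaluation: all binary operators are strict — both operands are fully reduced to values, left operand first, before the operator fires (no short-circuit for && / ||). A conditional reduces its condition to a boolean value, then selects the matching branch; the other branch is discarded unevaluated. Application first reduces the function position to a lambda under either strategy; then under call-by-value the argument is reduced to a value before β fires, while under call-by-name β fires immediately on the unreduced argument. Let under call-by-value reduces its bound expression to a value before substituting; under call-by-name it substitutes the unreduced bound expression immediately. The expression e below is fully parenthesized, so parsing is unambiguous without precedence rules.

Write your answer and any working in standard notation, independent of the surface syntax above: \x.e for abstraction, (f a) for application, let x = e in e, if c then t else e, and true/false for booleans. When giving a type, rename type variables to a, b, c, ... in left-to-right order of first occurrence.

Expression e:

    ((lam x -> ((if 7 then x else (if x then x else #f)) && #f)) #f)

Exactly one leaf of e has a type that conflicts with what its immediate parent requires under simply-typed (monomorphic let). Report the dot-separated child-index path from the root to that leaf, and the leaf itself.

Trace:
  unify Int ~ Bool
  FAIL: mismatch Int ~ Bool

Answer: 0.0.0.0 : 7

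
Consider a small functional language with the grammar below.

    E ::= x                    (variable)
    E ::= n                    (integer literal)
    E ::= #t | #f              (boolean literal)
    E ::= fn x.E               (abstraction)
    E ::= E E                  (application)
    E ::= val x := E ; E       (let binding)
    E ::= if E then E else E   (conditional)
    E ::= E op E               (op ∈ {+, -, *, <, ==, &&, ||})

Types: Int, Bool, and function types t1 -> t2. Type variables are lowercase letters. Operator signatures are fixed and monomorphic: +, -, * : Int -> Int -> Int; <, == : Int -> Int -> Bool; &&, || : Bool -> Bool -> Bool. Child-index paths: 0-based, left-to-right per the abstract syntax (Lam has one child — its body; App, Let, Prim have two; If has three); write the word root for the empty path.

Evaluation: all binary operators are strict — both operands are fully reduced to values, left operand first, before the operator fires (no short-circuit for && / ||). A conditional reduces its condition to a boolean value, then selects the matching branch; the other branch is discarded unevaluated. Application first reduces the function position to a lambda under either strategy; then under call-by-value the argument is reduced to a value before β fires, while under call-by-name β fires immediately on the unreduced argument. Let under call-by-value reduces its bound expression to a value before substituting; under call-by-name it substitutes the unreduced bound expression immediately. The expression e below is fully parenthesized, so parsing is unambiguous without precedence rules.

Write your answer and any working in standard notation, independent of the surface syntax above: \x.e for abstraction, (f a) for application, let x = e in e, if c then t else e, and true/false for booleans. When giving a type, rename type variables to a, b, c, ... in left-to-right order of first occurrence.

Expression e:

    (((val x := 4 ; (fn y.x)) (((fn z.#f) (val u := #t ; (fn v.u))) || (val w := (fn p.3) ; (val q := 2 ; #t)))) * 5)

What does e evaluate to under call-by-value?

Answer: 20

Working:
step 0: (((let x = 4 in (\y.x)) (((\z.false) (let u = true in (\v.u))) || (let w = (\p.3) in (let q = 2 in true)))) * 5)
step 1: [let@0.0] (((\y.4) (((\z.false) (let u = true in (\v.u))) || (let w = (\p.3) in (let q = 2 in true)))) * 5)
step 2: [let@0.1.0.1] (((\y.4) (((\z.false) (\v.true)) || (let w = (\p.3) in (let q = 2 in true)))) * 5)
step 3: [beta@0.1.0] (((\y.4) (false || (let w = (\p.3) in (let q = 2 in true)))) * 5)
step 4: [let@0.1.1] (((\y.4) (false || (let q = 2 in true))) * 5)
step 5: [let@0.1.1] (((\y.4) (false || true)) * 5)
step 6: [delta@0.1] (((\y.4) true) * 5)
step 7: [beta@0] (4 * 5)
step 8: [delta@root] 20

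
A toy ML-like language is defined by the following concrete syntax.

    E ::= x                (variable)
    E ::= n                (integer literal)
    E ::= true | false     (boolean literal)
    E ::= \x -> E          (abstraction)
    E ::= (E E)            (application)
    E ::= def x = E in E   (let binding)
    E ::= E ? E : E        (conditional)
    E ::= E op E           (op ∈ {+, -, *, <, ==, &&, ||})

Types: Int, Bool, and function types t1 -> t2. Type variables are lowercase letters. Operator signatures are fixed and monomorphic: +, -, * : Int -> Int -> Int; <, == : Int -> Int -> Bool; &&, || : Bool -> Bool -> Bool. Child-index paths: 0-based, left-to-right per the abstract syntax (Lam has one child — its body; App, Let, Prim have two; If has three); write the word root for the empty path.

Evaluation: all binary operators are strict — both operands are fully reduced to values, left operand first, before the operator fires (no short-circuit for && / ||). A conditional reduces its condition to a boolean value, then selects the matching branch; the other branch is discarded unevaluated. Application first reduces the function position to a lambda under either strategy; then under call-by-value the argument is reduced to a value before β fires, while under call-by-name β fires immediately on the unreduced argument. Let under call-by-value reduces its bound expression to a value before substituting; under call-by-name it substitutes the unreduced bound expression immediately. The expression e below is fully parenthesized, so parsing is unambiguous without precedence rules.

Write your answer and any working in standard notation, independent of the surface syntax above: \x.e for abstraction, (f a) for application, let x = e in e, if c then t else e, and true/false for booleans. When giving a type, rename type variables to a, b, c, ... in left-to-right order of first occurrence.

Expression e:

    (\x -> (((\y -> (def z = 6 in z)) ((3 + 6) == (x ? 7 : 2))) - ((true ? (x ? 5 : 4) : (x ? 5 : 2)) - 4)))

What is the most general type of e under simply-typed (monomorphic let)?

Answer: Bool -> Int

Derivation:
let z : Int
z : Int
\y._ : b -> Int
  unify Int ~ Int
  unify Int ~ Int
  unify Int ~ Int
x : a
  unify a ~ Bool
  unify Int ~ Int
  unify Int ~ Int
  unify b -> Int ~ Bool -> c
  unify b ~ Bool
  unify Int ~ c
_ _ : Int
  unify Int ~ Int
  unify Bool ~ Bool
x : Bool
  unify Bool ~ Bool
  unify Int ~ Int
x : Bool
  unify Bool ~ Bool
  unify Int ~ Int
  unify Int ~ Int
  unify Int ~ Int
  unify Int ~ Int
  unify Int ~ Int
\x._ : Bool -> Int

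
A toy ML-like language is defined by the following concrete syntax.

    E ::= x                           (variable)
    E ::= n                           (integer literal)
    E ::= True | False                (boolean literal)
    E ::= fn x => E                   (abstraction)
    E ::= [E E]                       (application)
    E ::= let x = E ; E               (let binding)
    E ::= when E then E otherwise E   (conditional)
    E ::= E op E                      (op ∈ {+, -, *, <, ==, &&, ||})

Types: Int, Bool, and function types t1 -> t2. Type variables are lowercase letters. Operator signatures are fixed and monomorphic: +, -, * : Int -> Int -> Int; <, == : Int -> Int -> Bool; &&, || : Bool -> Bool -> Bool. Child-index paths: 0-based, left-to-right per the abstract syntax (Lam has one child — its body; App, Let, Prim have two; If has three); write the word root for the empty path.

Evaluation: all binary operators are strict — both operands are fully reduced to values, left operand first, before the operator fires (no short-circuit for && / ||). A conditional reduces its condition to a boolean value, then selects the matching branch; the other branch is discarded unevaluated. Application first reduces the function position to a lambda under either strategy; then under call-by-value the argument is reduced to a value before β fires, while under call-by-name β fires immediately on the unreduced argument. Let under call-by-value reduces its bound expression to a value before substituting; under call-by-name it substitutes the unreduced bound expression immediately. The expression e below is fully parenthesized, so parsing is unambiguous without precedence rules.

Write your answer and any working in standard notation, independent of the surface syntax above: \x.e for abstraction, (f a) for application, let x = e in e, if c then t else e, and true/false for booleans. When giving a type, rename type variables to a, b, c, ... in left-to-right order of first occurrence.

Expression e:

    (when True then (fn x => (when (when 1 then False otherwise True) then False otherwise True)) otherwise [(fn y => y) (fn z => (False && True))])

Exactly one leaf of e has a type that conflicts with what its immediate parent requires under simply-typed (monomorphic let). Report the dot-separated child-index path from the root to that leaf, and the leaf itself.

Trace:
  unify Bool ~ Bool
  unify Int ~ Bool
  FAIL: mismatch Int ~ Bool

Answer: 1.0.0.0 : 1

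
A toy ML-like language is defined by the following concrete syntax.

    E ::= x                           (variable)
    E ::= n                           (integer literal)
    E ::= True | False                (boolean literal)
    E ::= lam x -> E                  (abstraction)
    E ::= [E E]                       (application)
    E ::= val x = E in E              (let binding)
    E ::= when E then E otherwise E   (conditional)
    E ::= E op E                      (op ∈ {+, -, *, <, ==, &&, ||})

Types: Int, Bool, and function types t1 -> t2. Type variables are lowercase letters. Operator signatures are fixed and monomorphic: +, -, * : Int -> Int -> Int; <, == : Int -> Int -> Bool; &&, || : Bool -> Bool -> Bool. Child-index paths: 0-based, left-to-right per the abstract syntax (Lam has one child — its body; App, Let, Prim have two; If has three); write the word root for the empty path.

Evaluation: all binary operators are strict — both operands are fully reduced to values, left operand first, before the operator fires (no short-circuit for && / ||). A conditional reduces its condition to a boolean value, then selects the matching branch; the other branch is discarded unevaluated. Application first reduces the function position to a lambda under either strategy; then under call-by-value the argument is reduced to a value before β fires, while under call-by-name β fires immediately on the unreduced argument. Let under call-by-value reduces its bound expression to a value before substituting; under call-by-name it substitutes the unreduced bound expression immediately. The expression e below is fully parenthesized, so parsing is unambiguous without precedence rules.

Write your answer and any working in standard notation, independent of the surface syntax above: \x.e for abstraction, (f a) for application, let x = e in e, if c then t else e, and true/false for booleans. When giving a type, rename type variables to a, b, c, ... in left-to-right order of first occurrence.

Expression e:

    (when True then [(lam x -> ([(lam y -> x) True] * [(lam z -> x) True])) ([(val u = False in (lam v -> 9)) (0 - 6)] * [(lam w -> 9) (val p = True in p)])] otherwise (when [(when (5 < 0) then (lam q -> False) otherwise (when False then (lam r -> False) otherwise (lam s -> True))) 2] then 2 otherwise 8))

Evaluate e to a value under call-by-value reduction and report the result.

Working:
step 0: (if true then ((\x.(((\y.x) true) * ((\z.x) true))) (((let u = false in (\v.9)) (0 - 6)) * ((\w.9) (let p = true in p)))) else (if ((if (5 < 0) then (\q.false) else (if false then (\r.false) else (\s.true))) 2) then 2 else 8))
step 1: [if@root] ((\x.(((\y.x) true) * ((\z.x) true))) (((let u = false in (\v.9)) (0 - 6)) * ((\w.9) (let p = true in p))))
step 2: [let@1.0.0] ((\x.(((\y.x) true) * ((\z.x) true))) (((\v.9) (0 - 6)) * ((\w.9) (let p = true in p))))
step 3: [delta@1.0.1] ((\x.(((\y.x) true) * ((\z.x) true))) (((\v.9) -6) * ((\w.9) (let p = true in p))))
step 4: [beta@1.0] ((\x.(((\y.x) true) * ((\z.x) true))) (9 * ((\w.9) (let p = true in p))))
step 5: [let@1.1.1] ((\x.(((\y.x) true) * ((\z.x) true))) (9 * ((\w.9) true)))
step 6: [beta@1.1] ((\x.(((\y.x) true) * ((\z.x) true))) (9 * 9))
step 7: [delta@1] ((\x.(((\y.x) true) * ((\z.x) true))) 81)
step 8: [beta@root] (((\y.81) true) * ((\z.81) true))
step 9: [beta@0] (81 * ((\z.81) true))
step 10: [beta@1] (81 * 81)
step 11: [delta@root] 6561

Answer: 6561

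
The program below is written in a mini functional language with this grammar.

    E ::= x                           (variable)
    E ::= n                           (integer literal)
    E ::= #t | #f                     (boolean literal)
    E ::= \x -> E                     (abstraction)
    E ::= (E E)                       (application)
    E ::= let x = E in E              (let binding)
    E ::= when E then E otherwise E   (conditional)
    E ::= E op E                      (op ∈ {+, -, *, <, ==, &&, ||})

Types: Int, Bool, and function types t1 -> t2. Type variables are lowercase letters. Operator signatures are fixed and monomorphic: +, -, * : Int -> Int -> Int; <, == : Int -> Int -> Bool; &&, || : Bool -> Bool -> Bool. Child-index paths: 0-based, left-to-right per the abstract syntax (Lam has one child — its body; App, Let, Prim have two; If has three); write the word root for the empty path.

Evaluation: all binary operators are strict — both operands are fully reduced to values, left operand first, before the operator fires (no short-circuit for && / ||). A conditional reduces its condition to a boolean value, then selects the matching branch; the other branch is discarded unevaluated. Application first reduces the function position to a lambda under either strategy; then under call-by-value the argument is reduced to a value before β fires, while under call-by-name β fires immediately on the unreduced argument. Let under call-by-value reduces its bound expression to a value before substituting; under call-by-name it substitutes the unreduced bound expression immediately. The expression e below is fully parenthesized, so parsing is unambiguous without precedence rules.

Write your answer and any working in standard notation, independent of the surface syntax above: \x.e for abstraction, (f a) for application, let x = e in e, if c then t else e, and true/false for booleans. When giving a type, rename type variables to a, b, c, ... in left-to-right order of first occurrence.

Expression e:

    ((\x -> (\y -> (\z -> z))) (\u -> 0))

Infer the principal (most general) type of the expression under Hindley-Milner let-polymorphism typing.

Answer: a -> b -> b

Trace:
z : c
\z._ : c -> c
\y._ : b -> c -> c
\x._ : a -> b -> c -> c
\u._ : d -> Int
  unify a -> b -> c -> c ~ (d -> Int) -> e
  unify a ~ d -> Int
  unify b -> c -> c ~ e
_ _ : b -> c -> c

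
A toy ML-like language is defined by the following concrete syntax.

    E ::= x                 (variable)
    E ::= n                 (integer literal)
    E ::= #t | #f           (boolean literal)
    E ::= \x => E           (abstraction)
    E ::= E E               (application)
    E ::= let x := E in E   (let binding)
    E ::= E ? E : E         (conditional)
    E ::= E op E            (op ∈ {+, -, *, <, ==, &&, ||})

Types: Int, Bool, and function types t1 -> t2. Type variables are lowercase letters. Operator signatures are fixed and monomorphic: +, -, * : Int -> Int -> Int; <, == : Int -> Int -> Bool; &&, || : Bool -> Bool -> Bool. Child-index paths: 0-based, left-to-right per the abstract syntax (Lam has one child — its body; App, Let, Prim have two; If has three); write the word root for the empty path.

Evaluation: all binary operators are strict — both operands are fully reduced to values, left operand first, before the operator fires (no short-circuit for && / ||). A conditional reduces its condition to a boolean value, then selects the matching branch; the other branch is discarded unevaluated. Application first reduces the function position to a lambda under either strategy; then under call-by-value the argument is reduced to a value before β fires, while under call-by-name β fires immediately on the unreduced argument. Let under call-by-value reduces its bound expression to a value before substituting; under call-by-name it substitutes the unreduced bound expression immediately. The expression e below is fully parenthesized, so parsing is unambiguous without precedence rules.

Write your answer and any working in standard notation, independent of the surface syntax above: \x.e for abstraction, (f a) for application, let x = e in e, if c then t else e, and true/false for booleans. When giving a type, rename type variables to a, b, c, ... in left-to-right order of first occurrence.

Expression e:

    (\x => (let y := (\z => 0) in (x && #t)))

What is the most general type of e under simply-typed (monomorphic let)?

Answer: Bool -> Bool

Derivation:
\z._ : b -> Int
let y : b -> Int
x : a
  unify a ~ Bool
  unify Bool ~ Bool
\x._ : Bool -> Bool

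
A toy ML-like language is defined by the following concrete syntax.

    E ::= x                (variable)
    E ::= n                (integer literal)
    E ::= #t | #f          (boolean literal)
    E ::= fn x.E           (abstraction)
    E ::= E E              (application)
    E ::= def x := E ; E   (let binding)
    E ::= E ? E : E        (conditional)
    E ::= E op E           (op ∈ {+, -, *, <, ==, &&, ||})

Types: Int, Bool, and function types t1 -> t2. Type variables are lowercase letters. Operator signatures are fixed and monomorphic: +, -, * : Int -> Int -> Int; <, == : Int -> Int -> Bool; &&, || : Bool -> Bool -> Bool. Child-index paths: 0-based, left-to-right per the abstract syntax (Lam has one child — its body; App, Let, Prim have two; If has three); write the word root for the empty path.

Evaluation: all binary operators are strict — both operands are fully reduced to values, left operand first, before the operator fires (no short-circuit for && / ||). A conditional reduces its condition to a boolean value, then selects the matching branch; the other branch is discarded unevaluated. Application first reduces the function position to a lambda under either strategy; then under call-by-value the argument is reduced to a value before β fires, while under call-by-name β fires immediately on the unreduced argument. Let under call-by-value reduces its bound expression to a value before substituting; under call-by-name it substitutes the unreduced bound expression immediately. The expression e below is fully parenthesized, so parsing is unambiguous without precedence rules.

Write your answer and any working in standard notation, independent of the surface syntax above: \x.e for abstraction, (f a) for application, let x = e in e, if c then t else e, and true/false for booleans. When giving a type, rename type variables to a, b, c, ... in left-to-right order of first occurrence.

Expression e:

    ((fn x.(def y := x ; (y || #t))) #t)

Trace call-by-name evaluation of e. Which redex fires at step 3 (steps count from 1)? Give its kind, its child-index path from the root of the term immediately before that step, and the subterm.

Answer: delta at root : (true || true)

Working:
step 0: ((\x.(let y = x in (y || true))) true)
step 1: [beta@root] (let y = true in (y || true))
step 2: [let@root] (true || true)
step 3: [delta@root] true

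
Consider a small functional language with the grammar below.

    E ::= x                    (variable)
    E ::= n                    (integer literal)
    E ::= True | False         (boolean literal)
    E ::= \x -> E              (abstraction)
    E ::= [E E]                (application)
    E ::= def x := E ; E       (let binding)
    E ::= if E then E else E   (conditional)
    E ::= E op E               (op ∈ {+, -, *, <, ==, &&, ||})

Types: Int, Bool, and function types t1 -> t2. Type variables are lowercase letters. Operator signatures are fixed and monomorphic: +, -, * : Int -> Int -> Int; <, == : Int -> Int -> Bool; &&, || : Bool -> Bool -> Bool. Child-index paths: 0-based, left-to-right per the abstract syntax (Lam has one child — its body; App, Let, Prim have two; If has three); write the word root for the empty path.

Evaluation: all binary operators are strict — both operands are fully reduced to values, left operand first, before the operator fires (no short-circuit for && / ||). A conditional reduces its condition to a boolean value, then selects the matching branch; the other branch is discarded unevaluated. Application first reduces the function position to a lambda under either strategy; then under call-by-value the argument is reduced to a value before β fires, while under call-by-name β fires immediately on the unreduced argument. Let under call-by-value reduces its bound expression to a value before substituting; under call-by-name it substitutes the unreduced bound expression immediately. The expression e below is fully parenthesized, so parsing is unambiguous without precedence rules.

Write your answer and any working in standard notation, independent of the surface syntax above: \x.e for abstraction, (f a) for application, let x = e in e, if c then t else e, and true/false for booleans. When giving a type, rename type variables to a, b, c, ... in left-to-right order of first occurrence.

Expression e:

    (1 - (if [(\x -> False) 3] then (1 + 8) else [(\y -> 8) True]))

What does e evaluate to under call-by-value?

Answer: -7

Working:
step 0: (1 - (if ((\x.false) 3) then (1 + 8) else ((\y.8) true)))
step 1: [beta@1.0] (1 - (if false then (1 + 8) else ((\y.8) true)))
step 2: [if@1] (1 - ((\y.8) true))
step 3: [beta@1] (1 - 8)
step 4: [delta@root] -7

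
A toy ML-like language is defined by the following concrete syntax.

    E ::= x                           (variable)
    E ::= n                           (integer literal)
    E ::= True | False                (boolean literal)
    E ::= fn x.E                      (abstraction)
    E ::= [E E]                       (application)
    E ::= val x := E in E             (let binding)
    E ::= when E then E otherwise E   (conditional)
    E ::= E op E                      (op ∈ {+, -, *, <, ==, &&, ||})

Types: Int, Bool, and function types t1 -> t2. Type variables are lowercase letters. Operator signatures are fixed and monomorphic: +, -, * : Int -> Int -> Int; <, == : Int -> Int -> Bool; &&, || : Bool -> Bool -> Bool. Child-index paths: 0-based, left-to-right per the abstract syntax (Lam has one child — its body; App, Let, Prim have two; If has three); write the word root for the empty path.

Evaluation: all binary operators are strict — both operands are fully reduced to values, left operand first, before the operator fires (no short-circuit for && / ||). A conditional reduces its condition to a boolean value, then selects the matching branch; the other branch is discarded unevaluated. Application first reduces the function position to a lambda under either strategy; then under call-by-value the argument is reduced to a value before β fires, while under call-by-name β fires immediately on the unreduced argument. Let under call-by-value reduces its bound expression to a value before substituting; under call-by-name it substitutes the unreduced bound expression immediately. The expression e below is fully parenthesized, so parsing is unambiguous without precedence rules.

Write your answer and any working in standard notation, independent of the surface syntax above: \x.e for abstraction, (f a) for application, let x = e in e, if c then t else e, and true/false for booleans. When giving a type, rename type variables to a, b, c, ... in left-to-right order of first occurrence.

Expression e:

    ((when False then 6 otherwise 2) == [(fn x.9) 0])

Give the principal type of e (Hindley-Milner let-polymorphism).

Derivation:
  unify Bool ~ Bool
  unify Int ~ Int
  unify Int ~ Int
\x._ : a -> Int
  unify a -> Int ~ Int -> b
  unify a ~ Int
  unify Int ~ b
_ _ : Int
  unify Int ~ Int

Answer: Bool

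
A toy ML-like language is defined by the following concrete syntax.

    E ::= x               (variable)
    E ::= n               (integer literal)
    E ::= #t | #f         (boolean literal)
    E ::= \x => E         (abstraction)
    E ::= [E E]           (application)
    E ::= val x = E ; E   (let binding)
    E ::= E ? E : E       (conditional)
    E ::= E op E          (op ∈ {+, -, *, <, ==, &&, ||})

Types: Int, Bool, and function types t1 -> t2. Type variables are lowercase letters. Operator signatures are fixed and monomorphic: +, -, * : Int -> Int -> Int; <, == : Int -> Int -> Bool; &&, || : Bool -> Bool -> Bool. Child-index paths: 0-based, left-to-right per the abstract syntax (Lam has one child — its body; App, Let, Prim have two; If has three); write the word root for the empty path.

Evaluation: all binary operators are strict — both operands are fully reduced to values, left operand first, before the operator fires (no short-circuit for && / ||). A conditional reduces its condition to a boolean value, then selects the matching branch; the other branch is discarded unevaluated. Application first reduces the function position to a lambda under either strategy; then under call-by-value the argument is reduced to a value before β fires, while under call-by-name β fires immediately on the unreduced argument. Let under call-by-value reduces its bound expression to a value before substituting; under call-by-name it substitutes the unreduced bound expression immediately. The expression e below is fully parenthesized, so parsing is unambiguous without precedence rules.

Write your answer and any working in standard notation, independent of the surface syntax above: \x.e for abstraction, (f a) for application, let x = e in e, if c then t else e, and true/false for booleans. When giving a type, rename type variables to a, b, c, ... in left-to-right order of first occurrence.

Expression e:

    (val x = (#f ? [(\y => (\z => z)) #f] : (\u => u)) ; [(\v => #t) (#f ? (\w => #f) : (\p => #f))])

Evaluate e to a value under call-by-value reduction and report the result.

Answer: true

Working:
step 0: (let x = (if false then ((\y.(\z.z)) false) else (\u.u)) in ((\v.true) (if false then (\w.false) else (\p.false))))
step 1: [if@0] (let x = (\u.u) in ((\v.true) (if false then (\w.false) else (\p.false))))
step 2: [let@root] ((\v.true) (if false then (\w.false) else (\p.false)))
step 3: [if@1] ((\v.true) (\p.false))
step 4: [beta@root] true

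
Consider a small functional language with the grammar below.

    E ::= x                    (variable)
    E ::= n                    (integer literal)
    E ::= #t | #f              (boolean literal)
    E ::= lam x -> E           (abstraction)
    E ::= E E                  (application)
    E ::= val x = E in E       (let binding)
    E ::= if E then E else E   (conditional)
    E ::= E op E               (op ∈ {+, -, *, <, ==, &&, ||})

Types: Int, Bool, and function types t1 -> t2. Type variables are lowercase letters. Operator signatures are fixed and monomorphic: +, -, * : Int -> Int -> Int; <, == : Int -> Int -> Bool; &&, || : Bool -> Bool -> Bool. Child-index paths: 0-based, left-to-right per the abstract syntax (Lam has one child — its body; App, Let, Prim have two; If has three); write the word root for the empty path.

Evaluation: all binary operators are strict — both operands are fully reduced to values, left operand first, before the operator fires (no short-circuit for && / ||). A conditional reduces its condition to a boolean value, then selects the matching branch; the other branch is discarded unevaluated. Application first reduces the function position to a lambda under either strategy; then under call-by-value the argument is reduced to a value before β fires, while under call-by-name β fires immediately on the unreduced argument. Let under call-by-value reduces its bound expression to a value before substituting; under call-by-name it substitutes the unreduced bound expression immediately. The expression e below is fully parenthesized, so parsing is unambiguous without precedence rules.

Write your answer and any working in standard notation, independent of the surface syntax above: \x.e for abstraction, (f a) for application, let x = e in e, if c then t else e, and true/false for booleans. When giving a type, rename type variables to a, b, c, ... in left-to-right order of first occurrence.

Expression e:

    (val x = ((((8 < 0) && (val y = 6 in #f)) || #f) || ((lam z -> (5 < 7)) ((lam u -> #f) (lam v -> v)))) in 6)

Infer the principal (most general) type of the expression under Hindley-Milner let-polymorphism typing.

Answer: Int

Derivation:
  unify Int ~ Int
  unify Int ~ Int
  unify Bool ~ Bool
let y : Int
  unify Bool ~ Bool
  unify Bool ~ Bool
  unify Bool ~ Bool
  unify Bool ~ Bool
  unify Int ~ Int
  unify Int ~ Int
\z._ : a -> Bool
\u._ : b -> Bool
v : c
\v._ : c -> c
  unify b -> Bool ~ (c -> c) -> d
  unify b ~ c -> c
  unify Bool ~ d
_ _ : Bool
  unify a -> Bool ~ Bool -> e
  unify a ~ Bool
  unify Bool ~ e
_ _ : Bool
  unify Bool ~ Bool
let x : Bool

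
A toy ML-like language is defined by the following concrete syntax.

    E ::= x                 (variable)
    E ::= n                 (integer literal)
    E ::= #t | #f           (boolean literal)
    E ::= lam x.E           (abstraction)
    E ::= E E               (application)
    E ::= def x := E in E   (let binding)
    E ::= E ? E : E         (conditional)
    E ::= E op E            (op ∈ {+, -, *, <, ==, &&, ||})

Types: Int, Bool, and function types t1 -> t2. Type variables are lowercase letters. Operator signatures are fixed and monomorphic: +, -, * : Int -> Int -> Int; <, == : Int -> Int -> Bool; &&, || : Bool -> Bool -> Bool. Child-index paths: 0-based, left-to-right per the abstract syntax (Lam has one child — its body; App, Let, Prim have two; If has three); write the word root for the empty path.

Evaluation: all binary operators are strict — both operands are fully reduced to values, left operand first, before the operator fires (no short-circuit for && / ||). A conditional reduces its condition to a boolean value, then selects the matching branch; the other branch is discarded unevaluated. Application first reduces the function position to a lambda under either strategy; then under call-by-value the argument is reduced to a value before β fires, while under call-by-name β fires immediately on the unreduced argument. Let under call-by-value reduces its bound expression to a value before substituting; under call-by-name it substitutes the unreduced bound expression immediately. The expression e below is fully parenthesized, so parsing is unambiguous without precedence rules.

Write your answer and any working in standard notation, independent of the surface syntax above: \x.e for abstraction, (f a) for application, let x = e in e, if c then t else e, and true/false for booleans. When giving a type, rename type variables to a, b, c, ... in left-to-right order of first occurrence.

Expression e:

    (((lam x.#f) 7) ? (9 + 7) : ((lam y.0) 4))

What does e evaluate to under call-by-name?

Working:
step 0: (if ((\x.false) 7) then (9 + 7) else ((\y.0) 4))
step 1: [beta@0] (if false then (9 + 7) else ((\y.0) 4))
step 2: [if@root] ((\y.0) 4)
step 3: [beta@root] 0

Answer: 0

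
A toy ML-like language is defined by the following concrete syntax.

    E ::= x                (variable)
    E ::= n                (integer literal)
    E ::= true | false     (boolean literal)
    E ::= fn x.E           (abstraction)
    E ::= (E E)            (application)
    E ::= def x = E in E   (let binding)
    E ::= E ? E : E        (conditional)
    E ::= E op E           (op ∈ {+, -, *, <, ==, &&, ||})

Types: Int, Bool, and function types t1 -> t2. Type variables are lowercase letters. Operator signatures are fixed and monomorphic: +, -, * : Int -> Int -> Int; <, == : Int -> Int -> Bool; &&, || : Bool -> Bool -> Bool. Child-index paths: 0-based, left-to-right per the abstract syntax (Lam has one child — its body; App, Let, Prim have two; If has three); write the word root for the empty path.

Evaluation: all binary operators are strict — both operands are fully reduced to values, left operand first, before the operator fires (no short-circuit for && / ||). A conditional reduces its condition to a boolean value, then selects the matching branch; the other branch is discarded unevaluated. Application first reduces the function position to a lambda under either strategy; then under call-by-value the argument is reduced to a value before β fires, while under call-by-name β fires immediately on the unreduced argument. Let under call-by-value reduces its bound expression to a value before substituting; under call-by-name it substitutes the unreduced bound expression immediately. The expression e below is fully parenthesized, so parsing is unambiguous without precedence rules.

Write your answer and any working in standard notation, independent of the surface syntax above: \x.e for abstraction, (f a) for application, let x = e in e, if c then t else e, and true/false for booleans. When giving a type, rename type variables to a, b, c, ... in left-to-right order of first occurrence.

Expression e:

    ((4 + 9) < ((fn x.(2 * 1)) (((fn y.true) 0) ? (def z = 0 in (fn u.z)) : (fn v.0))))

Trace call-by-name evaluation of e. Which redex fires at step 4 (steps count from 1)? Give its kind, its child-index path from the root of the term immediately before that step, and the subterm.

Trace:
step 0: ((4 + 9) < ((\x.(2 * 1)) (if ((\y.true) 0) then (let z = 0 in (\u.z)) else (\v.0))))
step 1: [delta@0] (13 < ((\x.(2 * 1)) (if ((\y.true) 0) then (let z = 0 in (\u.z)) else (\v.0))))
step 2: [beta@1] (13 < (2 * 1))
step 3: [delta@1] (13 < 2)
step 4: [delta@root] false

Answer: delta at root : (13 < 2)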